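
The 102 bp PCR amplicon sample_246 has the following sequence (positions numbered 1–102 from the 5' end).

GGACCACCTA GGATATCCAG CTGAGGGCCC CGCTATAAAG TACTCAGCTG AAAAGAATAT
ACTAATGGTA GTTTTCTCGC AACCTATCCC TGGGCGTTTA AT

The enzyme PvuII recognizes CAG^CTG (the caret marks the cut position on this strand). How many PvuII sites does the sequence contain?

2

CAGCTG occurs starting at positions 18, 45.
PvuII cuts at 2 sites.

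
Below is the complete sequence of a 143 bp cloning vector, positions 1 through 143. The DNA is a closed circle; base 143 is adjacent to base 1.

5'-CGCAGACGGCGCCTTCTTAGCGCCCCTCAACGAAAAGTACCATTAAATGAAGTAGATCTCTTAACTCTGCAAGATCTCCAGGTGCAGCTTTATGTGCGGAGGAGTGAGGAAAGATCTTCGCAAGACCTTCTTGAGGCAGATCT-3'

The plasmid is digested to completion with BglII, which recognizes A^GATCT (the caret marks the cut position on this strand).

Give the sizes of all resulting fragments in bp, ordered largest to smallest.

BglII sites (AGATCT) start at positions 54, 72, 112, 138.
BglII cuts after the first base of each site, so after positions 54, 72, 112, 138.
Circular molecule, 4 cuts → 4 fragments:
  55–72 → 18 bp
  73–112 → 40 bp
  113–138 → 26 bp
  139–143 then 1–54 → 5 + 54 = 59 bp
Sorted largest to smallest: 59, 40, 26, 18 bp.

59, 40, 26, 18 bp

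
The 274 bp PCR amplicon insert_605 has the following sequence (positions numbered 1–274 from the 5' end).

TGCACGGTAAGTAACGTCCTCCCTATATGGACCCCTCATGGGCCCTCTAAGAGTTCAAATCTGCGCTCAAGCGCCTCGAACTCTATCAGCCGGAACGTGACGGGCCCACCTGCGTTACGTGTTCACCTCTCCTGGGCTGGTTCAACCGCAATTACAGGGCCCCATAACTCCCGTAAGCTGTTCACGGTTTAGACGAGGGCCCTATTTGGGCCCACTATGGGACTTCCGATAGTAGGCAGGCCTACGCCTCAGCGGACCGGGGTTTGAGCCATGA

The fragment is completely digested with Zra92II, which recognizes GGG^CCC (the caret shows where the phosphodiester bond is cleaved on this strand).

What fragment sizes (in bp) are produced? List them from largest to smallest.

Zra92II sites (GGGCCC) start at positions 40, 102, 157, 197, 208.
Zra92II cuts after base 3 of each site, so after positions 42, 104, 159, 199, 210.
Linear molecule, 5 cuts → 6 fragments:
  1–42 → 42 bp
  43–104 → 62 bp
  105–159 → 55 bp
  160–199 → 40 bp
  200–210 → 11 bp
  211–274 → 64 bp
Sorted largest to smallest: 64, 62, 55, 42, 40, 11 bp.

64, 62, 55, 42, 40, 11 bp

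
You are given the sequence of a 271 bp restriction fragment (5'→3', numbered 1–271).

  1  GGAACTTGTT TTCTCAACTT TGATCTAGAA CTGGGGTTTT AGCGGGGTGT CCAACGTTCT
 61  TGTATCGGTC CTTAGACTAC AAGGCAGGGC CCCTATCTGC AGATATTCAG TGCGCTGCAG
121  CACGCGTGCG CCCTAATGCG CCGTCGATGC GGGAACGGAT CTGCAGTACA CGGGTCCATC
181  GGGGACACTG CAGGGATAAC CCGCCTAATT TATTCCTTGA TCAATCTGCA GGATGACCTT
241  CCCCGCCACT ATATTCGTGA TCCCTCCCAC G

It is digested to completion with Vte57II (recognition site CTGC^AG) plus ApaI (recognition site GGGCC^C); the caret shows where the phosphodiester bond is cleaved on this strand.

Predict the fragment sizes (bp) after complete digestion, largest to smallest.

Vte57II sites (CTGCAG) start at positions 97, 115, 161, 188, 226.
Vte57II cuts after base 4 of each site, so after positions 100, 118, 164, 191, 229.
The ApaI site (GGGCCC) starts at position 87.
ApaI cuts after base 5 of each site (before the last base), so after position 91.
Combined cut positions: 91, 100, 118, 164, 191, 229.
Linear molecule, 6 cuts → 7 fragments:
  1–91 → 91 bp
  92–100 → 9 bp
  101–118 → 18 bp
  119–164 → 46 bp
  165–191 → 27 bp
  192–229 → 38 bp
  230–271 → 42 bp
Sorted largest to smallest: 91, 46, 42, 38, 27, 18, 9 bp.

91, 46, 42, 38, 27, 18, 9 bp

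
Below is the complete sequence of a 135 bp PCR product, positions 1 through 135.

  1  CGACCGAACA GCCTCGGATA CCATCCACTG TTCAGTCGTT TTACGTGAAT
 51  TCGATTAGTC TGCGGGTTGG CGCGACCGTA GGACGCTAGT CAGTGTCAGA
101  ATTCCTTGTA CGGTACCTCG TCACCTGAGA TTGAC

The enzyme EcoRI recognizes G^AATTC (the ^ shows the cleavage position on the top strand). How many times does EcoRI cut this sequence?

2

GAATTC occurs starting at positions 47, 99.
EcoRI cuts at 2 sites.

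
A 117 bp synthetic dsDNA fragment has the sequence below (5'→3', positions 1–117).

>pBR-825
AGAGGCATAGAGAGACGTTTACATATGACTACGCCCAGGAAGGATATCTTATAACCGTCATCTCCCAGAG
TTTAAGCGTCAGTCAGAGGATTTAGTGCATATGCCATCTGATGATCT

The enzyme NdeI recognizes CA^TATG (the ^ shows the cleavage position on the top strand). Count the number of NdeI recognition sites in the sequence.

CATATG occurs starting at positions 22, 98.
NdeI cuts at 2 sites.

2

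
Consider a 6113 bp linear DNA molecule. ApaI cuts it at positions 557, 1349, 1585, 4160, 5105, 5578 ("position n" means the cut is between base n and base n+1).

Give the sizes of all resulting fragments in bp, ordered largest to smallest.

2575, 945, 792, 557, 535, 473, 236 bp

Linear molecule, 6 cuts → 7 fragments:
  557 − 0 = 557 bp
  1349 − 557 = 792 bp
  1585 − 1349 = 236 bp
  4160 − 1585 = 2575 bp
  5105 − 4160 = 945 bp
  5578 − 5105 = 473 bp
  6113 − 5578 = 535 bp
Sorted largest to smallest: 2575, 945, 792, 557, 535, 473, 236 bp.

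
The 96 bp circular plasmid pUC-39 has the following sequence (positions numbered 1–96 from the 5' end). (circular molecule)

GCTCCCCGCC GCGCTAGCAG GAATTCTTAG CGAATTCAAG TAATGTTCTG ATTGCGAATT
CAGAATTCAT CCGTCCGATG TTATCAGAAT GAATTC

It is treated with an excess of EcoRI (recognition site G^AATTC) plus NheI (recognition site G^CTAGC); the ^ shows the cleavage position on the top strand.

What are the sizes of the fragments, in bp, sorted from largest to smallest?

28, 24, 18, 11, 8, 7 bp

EcoRI sites (GAATTC) start at positions 21, 32, 56, 63, 91.
EcoRI cuts after the first base of each site, so after positions 21, 32, 56, 63, 91.
The NheI site (GCTAGC) starts at position 13.
NheI cuts after the first base of each site, so after position 13.
Combined cut positions: 13, 21, 32, 56, 63, 91.
Circular molecule, 6 cuts → 6 fragments:
  14–21 → 8 bp
  22–32 → 11 bp
  33–56 → 24 bp
  57–63 → 7 bp
  64–91 → 28 bp
  92–96 then 1–13 → 5 + 13 = 18 bp
Sorted largest to smallest: 28, 24, 18, 11, 8, 7 bp.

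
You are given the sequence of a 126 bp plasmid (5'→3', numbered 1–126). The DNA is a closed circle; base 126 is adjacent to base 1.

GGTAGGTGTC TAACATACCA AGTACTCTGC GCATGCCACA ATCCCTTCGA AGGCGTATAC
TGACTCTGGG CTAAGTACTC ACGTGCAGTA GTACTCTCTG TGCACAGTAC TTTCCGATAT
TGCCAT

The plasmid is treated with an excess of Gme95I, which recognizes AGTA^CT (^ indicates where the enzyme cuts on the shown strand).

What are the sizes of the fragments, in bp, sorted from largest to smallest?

Gme95I sites (AGTACT) start at positions 21, 74, 90, 106.
Gme95I cuts after base 4 of each site, so after positions 24, 77, 93, 109.
Circular molecule, 4 cuts → 4 fragments:
  25–77 → 53 bp
  78–93 → 16 bp
  94–109 → 16 bp
  110–126 then 1–24 → 17 + 24 = 41 bp
Sorted largest to smallest: 53, 41, 16, 16 bp.

53, 41, 16, 16 bp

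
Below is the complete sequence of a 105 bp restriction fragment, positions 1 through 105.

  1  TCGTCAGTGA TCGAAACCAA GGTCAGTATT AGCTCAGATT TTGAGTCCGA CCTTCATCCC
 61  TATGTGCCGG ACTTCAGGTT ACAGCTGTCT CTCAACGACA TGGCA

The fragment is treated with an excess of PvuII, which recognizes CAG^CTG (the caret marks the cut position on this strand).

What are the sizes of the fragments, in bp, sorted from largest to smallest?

The PvuII site (CAGCTG) starts at position 82.
PvuII cuts after base 3 of each site, so after position 84.
Linear molecule, 1 cut → 2 fragments:
  1–84 → 84 bp
  85–105 → 21 bp
Sorted largest to smallest: 84, 21 bp.

84, 21 bp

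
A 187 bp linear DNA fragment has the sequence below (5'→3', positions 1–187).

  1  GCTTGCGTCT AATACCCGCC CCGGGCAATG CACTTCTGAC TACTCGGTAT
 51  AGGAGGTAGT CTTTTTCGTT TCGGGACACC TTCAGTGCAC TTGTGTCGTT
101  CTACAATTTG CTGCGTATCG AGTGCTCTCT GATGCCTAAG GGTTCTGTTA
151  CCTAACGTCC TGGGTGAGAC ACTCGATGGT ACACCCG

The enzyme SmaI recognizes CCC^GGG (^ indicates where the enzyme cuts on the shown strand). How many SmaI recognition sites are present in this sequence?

CCCGGG occurs starting at position 20.
SmaI cuts at 1 site.

1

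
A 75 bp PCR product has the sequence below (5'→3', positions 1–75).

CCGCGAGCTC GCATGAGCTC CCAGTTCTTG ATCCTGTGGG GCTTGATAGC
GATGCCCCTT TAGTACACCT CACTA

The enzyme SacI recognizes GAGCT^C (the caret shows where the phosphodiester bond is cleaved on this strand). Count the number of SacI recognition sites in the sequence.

GAGCTC occurs starting at positions 5, 15.
SacI cuts at 2 sites.

2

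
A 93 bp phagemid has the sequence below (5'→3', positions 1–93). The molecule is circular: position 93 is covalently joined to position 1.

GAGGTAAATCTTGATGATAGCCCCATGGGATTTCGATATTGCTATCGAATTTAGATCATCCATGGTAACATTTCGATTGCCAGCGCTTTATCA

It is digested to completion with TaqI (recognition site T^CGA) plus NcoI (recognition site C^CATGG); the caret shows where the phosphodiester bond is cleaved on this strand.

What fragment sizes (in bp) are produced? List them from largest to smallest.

TaqI sites (TCGA) start at positions 33, 45, 73.
TaqI cuts after the first base of each site, so after positions 33, 45, 73.
NcoI sites (CCATGG) start at positions 23, 60.
NcoI cuts after the first base of each site, so after positions 23, 60.
Combined cut positions: 23, 33, 45, 60, 73.
Circular molecule, 5 cuts → 5 fragments:
  24–33 → 10 bp
  34–45 → 12 bp
  46–60 → 15 bp
  61–73 → 13 bp
  74–93 then 1–23 → 20 + 23 = 43 bp
Sorted largest to smallest: 43, 15, 13, 12, 10 bp.

43, 15, 13, 12, 10 bp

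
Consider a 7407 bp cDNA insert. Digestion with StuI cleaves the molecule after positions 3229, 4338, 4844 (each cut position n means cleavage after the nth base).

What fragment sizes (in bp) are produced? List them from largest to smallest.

Linear molecule, 3 cuts → 4 fragments:
  3229 − 0 = 3229 bp
  4338 − 3229 = 1109 bp
  4844 − 4338 = 506 bp
  7407 − 4844 = 2563 bp
Sorted largest to smallest: 3229, 2563, 1109, 506 bp.

3229, 2563, 1109, 506 bp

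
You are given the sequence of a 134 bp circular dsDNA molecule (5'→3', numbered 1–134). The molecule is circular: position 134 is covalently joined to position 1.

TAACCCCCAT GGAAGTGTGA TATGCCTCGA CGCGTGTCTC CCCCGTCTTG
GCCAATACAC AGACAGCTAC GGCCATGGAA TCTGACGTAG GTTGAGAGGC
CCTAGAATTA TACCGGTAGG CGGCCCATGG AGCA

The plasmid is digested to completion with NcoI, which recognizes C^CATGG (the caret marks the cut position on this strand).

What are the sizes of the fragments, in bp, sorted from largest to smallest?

66, 52, 16 bp

NcoI sites (CCATGG) start at positions 7, 73, 125.
NcoI cuts after the first base of each site, so after positions 7, 73, 125.
Circular molecule, 3 cuts → 3 fragments:
  8–73 → 66 bp
  74–125 → 52 bp
  126–134 then 1–7 → 9 + 7 = 16 bp
Sorted largest to smallest: 66, 52, 16 bp.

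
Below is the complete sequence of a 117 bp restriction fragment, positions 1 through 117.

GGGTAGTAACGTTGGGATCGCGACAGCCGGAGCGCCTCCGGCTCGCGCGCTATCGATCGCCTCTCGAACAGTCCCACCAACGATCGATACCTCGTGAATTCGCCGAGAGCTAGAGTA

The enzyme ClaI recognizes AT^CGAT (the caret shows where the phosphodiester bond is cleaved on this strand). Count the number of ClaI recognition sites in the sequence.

ATCGAT occurs starting at positions 52, 83.
ClaI cuts at 2 sites.

2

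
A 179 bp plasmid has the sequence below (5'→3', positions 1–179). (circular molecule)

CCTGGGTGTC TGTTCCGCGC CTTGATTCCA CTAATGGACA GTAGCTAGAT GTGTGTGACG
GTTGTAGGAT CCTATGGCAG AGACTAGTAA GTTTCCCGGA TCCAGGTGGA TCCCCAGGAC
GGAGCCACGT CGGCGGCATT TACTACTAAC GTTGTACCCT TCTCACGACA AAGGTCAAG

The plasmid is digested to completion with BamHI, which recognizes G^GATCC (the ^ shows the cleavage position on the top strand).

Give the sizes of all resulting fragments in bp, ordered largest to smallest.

BamHI sites (GGATCC) start at positions 67, 98, 108.
BamHI cuts after the first base of each site, so after positions 67, 98, 108.
Circular molecule, 3 cuts → 3 fragments:
  68–98 → 31 bp
  99–108 → 10 bp
  109–179 then 1–67 → 71 + 67 = 138 bp
Sorted largest to smallest: 138, 31, 10 bp.

138, 31, 10 bp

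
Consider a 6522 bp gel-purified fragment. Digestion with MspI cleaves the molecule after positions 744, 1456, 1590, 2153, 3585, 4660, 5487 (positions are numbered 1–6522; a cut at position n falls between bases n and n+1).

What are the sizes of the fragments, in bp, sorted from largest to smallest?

Linear molecule, 7 cuts → 8 fragments:
  744 − 0 = 744 bp
  1456 − 744 = 712 bp
  1590 − 1456 = 134 bp
  2153 − 1590 = 563 bp
  3585 − 2153 = 1432 bp
  4660 − 3585 = 1075 bp
  5487 − 4660 = 827 bp
  6522 − 5487 = 1035 bp
Sorted largest to smallest: 1432, 1075, 1035, 827, 744, 712, 563, 134 bp.

1432, 1075, 1035, 827, 744, 712, 563, 134 bp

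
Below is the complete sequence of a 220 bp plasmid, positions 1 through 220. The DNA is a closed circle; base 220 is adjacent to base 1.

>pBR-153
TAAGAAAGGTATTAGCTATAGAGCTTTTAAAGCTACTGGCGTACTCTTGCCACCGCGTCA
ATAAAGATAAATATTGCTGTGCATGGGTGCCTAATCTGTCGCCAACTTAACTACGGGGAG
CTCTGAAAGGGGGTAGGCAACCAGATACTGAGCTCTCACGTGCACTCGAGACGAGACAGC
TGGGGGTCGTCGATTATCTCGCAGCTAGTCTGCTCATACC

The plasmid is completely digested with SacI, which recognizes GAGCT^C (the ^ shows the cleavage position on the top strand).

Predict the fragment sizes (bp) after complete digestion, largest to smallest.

188, 32 bp

SacI sites (GAGCTC) start at positions 118, 150.
SacI cuts after base 5 of each site (before the last base), so after positions 122, 154.
Circular molecule, 2 cuts → 2 fragments:
  123–154 → 32 bp
  155–220 then 1–122 → 66 + 122 = 188 bp
Sorted largest to smallest: 188, 32 bp.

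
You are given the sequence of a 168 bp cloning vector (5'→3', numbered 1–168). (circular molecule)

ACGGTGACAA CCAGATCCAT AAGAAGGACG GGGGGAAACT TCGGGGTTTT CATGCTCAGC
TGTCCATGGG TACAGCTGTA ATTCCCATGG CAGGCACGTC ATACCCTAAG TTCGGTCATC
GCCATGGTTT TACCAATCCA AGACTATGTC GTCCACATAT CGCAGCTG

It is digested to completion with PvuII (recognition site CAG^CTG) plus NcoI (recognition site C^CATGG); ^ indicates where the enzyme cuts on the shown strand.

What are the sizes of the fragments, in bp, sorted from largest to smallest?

PvuII sites (CAGCTG) start at positions 57, 73, 163.
PvuII cuts after base 3 of each site, so after positions 59, 75, 165.
NcoI sites (CCATGG) start at positions 64, 85, 122.
NcoI cuts after the first base of each site, so after positions 64, 85, 122.
Combined cut positions: 59, 64, 75, 85, 122, 165.
Circular molecule, 6 cuts → 6 fragments:
  60–64 → 5 bp
  65–75 → 11 bp
  76–85 → 10 bp
  86–122 → 37 bp
  123–165 → 43 bp
  166–168 then 1–59 → 3 + 59 = 62 bp
Sorted largest to smallest: 62, 43, 37, 11, 10, 5 bp.

62, 43, 37, 11, 10, 5 bp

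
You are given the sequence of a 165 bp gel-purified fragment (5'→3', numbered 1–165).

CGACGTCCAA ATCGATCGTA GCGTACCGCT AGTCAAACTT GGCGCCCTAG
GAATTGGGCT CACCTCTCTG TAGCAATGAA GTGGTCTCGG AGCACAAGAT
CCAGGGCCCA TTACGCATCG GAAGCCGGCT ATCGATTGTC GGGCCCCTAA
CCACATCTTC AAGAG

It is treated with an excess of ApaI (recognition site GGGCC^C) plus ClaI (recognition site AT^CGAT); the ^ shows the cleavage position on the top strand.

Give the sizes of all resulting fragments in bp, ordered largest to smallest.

96, 24, 20, 13, 12 bp

ApaI sites (GGGCCC) start at positions 104, 141.
ApaI cuts after base 5 of each site (before the last base), so after positions 108, 145.
ClaI sites (ATCGAT) start at positions 11, 131.
ClaI cuts after base 2 of each site, so after positions 12, 132.
Combined cut positions: 12, 108, 132, 145.
Linear molecule, 4 cuts → 5 fragments:
  1–12 → 12 bp
  13–108 → 96 bp
  109–132 → 24 bp
  133–145 → 13 bp
  146–165 → 20 bp
Sorted largest to smallest: 96, 24, 20, 13, 12 bp.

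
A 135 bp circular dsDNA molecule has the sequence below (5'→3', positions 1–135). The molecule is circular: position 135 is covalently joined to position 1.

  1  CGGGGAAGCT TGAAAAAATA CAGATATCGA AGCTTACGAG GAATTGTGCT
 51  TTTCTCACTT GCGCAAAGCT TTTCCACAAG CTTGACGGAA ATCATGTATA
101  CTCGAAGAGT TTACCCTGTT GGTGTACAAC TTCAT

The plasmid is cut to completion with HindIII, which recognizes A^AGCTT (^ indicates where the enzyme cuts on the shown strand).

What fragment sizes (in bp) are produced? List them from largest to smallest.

HindIII sites (AAGCTT) start at positions 6, 30, 66, 78.
HindIII cuts after the first base of each site, so after positions 6, 30, 66, 78.
Circular molecule, 4 cuts → 4 fragments:
  7–30 → 24 bp
  31–66 → 36 bp
  67–78 → 12 bp
  79–135 then 1–6 → 57 + 6 = 63 bp
Sorted largest to smallest: 63, 36, 24, 12 bp.

63, 36, 24, 12 bp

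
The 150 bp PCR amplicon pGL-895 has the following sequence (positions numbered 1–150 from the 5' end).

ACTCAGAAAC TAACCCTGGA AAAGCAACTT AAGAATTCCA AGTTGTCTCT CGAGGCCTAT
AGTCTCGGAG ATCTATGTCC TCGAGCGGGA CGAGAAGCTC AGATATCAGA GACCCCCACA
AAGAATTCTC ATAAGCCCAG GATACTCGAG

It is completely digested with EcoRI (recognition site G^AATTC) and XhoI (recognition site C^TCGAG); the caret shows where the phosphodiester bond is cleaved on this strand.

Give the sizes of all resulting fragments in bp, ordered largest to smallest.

43, 33, 31, 22, 16, 5 bp

EcoRI sites (GAATTC) start at positions 33, 123.
EcoRI cuts after the first base of each site, so after positions 33, 123.
XhoI sites (CTCGAG) start at positions 49, 80, 145.
XhoI cuts after the first base of each site, so after positions 49, 80, 145.
Combined cut positions: 33, 49, 80, 123, 145.
Linear molecule, 5 cuts → 6 fragments:
  1–33 → 33 bp
  34–49 → 16 bp
  50–80 → 31 bp
  81–123 → 43 bp
  124–145 → 22 bp
  146–150 → 5 bp
Sorted largest to smallest: 43, 33, 31, 22, 16, 5 bp.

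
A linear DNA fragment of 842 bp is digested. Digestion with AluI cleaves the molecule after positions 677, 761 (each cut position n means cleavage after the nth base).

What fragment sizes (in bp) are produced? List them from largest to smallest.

677, 84, 81 bp

Linear molecule, 2 cuts → 3 fragments:
  677 − 0 = 677 bp
  761 − 677 = 84 bp
  842 − 761 = 81 bp
Sorted largest to smallest: 677, 84, 81 bp.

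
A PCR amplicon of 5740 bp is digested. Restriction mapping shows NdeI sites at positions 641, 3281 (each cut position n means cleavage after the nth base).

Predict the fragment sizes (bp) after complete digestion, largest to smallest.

2640, 2459, 641 bp

Linear molecule, 2 cuts → 3 fragments:
  641 − 0 = 641 bp
  3281 − 641 = 2640 bp
  5740 − 3281 = 2459 bp
Sorted largest to smallest: 2640, 2459, 641 bp.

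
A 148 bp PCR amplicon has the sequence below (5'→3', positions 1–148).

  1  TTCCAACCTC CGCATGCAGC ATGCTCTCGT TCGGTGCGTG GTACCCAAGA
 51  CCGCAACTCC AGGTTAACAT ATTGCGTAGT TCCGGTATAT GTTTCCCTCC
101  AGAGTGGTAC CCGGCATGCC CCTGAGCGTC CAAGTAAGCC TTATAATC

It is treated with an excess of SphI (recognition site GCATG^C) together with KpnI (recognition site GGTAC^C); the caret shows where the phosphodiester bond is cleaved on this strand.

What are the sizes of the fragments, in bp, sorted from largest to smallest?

66, 30, 21, 16, 8, 7 bp

SphI sites (GCATGC) start at positions 12, 19, 114.
SphI cuts after base 5 of each site (before the last base), so after positions 16, 23, 118.
KpnI sites (GGTACC) start at positions 40, 106.
KpnI cuts after base 5 of each site (before the last base), so after positions 44, 110.
Combined cut positions: 16, 23, 44, 110, 118.
Linear molecule, 5 cuts → 6 fragments:
  1–16 → 16 bp
  17–23 → 7 bp
  24–44 → 21 bp
  45–110 → 66 bp
  111–118 → 8 bp
  119–148 → 30 bp
Sorted largest to smallest: 66, 30, 21, 16, 8, 7 bp.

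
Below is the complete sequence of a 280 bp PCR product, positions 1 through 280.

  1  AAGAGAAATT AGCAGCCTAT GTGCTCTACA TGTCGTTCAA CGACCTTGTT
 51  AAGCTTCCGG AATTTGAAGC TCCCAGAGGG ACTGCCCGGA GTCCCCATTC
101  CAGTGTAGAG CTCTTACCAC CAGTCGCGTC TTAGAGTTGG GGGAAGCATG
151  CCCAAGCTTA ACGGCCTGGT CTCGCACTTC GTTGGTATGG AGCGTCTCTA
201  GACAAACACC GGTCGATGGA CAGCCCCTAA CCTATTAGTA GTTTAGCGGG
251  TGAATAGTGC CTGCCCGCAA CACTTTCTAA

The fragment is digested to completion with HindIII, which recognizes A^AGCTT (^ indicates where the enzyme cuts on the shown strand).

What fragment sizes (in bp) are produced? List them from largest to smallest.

126, 103, 51 bp

HindIII sites (AAGCTT) start at positions 51, 154.
HindIII cuts after the first base of each site, so after positions 51, 154.
Linear molecule, 2 cuts → 3 fragments:
  1–51 → 51 bp
  52–154 → 103 bp
  155–280 → 126 bp
Sorted largest to smallest: 126, 103, 51 bp.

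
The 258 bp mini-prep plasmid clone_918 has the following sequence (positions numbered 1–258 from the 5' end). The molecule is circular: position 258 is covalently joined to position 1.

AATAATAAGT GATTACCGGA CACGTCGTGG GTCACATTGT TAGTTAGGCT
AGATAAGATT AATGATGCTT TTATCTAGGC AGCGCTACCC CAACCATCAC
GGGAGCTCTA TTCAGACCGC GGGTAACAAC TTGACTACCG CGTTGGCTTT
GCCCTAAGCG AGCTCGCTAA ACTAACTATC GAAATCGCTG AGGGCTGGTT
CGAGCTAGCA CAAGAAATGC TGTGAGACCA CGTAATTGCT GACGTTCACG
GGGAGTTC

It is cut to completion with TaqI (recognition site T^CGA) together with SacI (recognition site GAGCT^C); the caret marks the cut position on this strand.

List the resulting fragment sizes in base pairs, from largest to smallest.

TaqI sites (TCGA) start at positions 179, 200.
TaqI cuts after the first base of each site, so after positions 179, 200.
SacI sites (GAGCTC) start at positions 103, 160.
SacI cuts after base 5 of each site (before the last base), so after positions 107, 164.
Combined cut positions: 107, 164, 179, 200.
Circular molecule, 4 cuts → 4 fragments:
  108–164 → 57 bp
  165–179 → 15 bp
  180–200 → 21 bp
  201–258 then 1–107 → 58 + 107 = 165 bp
Sorted largest to smallest: 165, 57, 21, 15 bp.

165, 57, 21, 15 bp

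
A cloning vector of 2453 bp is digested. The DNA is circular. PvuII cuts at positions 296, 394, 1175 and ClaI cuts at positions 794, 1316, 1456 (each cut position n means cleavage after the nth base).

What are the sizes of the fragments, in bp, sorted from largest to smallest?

1293, 400, 381, 141, 140, 98 bp

Combined cut positions (sorted): 296, 394, 794, 1175, 1316, 1456.
Circular molecule, 6 cuts → 6 fragments:
  394 − 296 = 98 bp
  794 − 394 = 400 bp
  1175 − 794 = 381 bp
  1316 − 1175 = 141 bp
  1456 − 1316 = 140 bp
  wrap: 2453 − 1456 + 296 = 1293 bp
Sorted largest to smallest: 1293, 400, 381, 141, 140, 98 bp.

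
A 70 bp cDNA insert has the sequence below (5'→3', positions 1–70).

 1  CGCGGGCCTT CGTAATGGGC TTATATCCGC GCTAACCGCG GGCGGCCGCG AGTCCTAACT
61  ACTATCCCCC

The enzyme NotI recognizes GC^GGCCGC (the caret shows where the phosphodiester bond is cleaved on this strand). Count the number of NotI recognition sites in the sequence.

1

GCGGCCGC occurs starting at position 42.
NotI cuts at 1 site.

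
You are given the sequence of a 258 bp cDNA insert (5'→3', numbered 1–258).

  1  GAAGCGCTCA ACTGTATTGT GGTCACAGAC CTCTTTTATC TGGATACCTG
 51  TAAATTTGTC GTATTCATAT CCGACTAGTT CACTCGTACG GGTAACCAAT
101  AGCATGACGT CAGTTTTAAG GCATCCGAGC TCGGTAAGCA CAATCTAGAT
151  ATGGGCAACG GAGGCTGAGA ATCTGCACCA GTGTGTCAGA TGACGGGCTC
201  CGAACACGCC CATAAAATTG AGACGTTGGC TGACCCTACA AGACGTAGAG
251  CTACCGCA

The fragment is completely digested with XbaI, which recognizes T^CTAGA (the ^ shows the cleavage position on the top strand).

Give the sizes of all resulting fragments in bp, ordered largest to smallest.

The XbaI site (TCTAGA) starts at position 144.
XbaI cuts after the first base of each site, so after position 144.
Linear molecule, 1 cut → 2 fragments:
  1–144 → 144 bp
  145–258 → 114 bp
Sorted largest to smallest: 144, 114 bp.

144, 114 bp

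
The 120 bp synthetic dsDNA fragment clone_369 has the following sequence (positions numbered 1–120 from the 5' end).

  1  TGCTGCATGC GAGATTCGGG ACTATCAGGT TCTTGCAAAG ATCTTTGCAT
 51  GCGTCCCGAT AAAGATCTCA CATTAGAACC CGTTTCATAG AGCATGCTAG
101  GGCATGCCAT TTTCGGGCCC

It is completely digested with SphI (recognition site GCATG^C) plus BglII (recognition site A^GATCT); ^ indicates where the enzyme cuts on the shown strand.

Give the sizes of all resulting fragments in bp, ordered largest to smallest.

33, 30, 14, 12, 12, 10, 9 bp

SphI sites (GCATGC) start at positions 5, 47, 92, 102.
SphI cuts after base 5 of each site (before the last base), so after positions 9, 51, 96, 106.
BglII sites (AGATCT) start at positions 39, 63.
BglII cuts after the first base of each site, so after positions 39, 63.
Combined cut positions: 9, 39, 51, 63, 96, 106.
Linear molecule, 6 cuts → 7 fragments:
  1–9 → 9 bp
  10–39 → 30 bp
  40–51 → 12 bp
  52–63 → 12 bp
  64–96 → 33 bp
  97–106 → 10 bp
  107–120 → 14 bp
Sorted largest to smallest: 33, 30, 14, 12, 12, 10, 9 bp.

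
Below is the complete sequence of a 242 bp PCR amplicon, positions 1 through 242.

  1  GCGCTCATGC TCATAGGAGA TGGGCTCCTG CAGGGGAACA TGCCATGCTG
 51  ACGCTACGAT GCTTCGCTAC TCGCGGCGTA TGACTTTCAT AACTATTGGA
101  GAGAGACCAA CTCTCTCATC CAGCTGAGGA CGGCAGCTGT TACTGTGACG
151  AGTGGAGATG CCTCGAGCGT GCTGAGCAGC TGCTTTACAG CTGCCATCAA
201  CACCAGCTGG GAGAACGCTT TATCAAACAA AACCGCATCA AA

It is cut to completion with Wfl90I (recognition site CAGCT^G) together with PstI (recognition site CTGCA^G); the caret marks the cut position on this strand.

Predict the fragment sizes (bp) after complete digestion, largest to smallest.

93, 43, 34, 32, 16, 13, 11 bp

Wfl90I sites (CAGCTG) start at positions 121, 134, 177, 188, 204.
Wfl90I cuts after base 5 of each site (before the last base), so after positions 125, 138, 181, 192, 208.
The PstI site (CTGCAG) starts at position 28.
PstI cuts after base 5 of each site (before the last base), so after position 32.
Combined cut positions: 32, 125, 138, 181, 192, 208.
Linear molecule, 6 cuts → 7 fragments:
  1–32 → 32 bp
  33–125 → 93 bp
  126–138 → 13 bp
  139–181 → 43 bp
  182–192 → 11 bp
  193–208 → 16 bp
  209–242 → 34 bp
Sorted largest to smallest: 93, 43, 34, 32, 16, 13, 11 bp.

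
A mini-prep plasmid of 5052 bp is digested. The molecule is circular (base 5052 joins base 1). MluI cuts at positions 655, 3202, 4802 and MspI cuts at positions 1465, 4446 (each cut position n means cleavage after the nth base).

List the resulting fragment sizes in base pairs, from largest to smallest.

Combined cut positions (sorted): 655, 1465, 3202, 4446, 4802.
Circular molecule, 5 cuts → 5 fragments:
  1465 − 655 = 810 bp
  3202 − 1465 = 1737 bp
  4446 − 3202 = 1244 bp
  4802 − 4446 = 356 bp
  wrap: 5052 − 4802 + 655 = 905 bp
Sorted largest to smallest: 1737, 1244, 905, 810, 356 bp.

1737, 1244, 905, 810, 356 bp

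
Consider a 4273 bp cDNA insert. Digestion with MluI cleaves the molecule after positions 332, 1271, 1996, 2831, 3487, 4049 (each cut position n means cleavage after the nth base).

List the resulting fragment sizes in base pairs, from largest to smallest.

939, 835, 725, 656, 562, 332, 224 bp

Linear molecule, 6 cuts → 7 fragments:
  332 − 0 = 332 bp
  1271 − 332 = 939 bp
  1996 − 1271 = 725 bp
  2831 − 1996 = 835 bp
  3487 − 2831 = 656 bp
  4049 − 3487 = 562 bp
  4273 − 4049 = 224 bp
Sorted largest to smallest: 939, 835, 725, 656, 562, 332, 224 bp.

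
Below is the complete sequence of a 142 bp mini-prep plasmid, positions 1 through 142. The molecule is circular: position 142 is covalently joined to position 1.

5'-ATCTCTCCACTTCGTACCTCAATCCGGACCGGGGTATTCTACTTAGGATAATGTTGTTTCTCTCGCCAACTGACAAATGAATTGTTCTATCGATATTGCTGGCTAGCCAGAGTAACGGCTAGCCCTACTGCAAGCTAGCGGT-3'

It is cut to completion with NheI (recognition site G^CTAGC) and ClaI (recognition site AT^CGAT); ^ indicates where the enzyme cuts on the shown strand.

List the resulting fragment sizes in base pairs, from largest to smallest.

98, 16, 16, 12 bp

NheI sites (GCTAGC) start at positions 102, 118, 134.
NheI cuts after the first base of each site, so after positions 102, 118, 134.
The ClaI site (ATCGAT) starts at position 89.
ClaI cuts after base 2 of each site, so after position 90.
Combined cut positions: 90, 102, 118, 134.
Circular molecule, 4 cuts → 4 fragments:
  91–102 → 12 bp
  103–118 → 16 bp
  119–134 → 16 bp
  135–142 then 1–90 → 8 + 90 = 98 bp
Sorted largest to smallest: 98, 16, 16, 12 bp.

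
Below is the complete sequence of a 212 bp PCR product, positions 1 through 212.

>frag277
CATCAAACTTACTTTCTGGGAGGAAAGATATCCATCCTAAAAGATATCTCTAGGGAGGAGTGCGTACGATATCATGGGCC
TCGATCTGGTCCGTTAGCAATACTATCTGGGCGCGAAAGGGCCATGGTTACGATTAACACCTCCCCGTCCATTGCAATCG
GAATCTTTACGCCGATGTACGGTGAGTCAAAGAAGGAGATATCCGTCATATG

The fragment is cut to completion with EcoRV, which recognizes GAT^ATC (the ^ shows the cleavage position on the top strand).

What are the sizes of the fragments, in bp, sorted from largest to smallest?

130, 29, 25, 16, 12 bp

EcoRV sites (GATATC) start at positions 27, 43, 68, 198.
EcoRV cuts after base 3 of each site, so after positions 29, 45, 70, 200.
Linear molecule, 4 cuts → 5 fragments:
  1–29 → 29 bp
  30–45 → 16 bp
  46–70 → 25 bp
  71–200 → 130 bp
  201–212 → 12 bp
Sorted largest to smallest: 130, 29, 25, 16, 12 bp.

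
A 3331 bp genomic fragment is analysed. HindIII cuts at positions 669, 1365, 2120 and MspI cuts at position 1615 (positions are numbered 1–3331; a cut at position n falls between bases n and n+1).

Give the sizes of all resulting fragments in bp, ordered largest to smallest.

Combined cut positions (sorted): 669, 1365, 1615, 2120.
Linear molecule, 4 cuts → 5 fragments:
  669 − 0 = 669 bp
  1365 − 669 = 696 bp
  1615 − 1365 = 250 bp
  2120 − 1615 = 505 bp
  3331 − 2120 = 1211 bp
Sorted largest to smallest: 1211, 696, 669, 505, 250 bp.

1211, 696, 669, 505, 250 bp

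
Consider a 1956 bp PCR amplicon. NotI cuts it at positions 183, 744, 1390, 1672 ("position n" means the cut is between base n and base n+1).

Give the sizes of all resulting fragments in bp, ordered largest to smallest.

Linear molecule, 4 cuts → 5 fragments:
  183 − 0 = 183 bp
  744 − 183 = 561 bp
  1390 − 744 = 646 bp
  1672 − 1390 = 282 bp
  1956 − 1672 = 284 bp
Sorted largest to smallest: 646, 561, 284, 282, 183 bp.

646, 561, 284, 282, 183 bp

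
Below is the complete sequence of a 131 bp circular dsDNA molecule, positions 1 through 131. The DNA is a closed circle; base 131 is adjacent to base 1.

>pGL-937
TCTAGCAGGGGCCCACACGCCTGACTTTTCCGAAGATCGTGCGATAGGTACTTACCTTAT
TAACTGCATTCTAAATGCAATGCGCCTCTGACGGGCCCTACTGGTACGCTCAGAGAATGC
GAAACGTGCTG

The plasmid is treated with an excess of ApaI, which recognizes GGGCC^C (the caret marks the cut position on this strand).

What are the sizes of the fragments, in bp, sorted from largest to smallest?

84, 47 bp

ApaI sites (GGGCCC) start at positions 9, 93.
ApaI cuts after base 5 of each site (before the last base), so after positions 13, 97.
Circular molecule, 2 cuts → 2 fragments:
  14–97 → 84 bp
  98–131 then 1–13 → 34 + 13 = 47 bp
Sorted largest to smallest: 84, 47 bp.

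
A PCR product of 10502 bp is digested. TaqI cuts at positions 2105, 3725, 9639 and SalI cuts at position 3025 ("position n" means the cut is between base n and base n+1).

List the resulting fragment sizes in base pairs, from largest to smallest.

5914, 2105, 920, 863, 700 bp

Combined cut positions (sorted): 2105, 3025, 3725, 9639.
Linear molecule, 4 cuts → 5 fragments:
  2105 − 0 = 2105 bp
  3025 − 2105 = 920 bp
  3725 − 3025 = 700 bp
  9639 − 3725 = 5914 bp
  10502 − 9639 = 863 bp
Sorted largest to smallest: 5914, 2105, 920, 863, 700 bp.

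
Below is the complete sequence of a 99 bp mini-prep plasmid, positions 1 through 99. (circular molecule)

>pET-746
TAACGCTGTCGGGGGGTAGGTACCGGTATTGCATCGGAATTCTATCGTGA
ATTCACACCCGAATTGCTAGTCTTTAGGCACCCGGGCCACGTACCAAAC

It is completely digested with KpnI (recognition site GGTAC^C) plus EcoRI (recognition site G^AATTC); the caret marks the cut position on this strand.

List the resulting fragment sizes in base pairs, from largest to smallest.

The KpnI site (GGTACC) starts at position 19.
KpnI cuts after base 5 of each site (before the last base), so after position 23.
EcoRI sites (GAATTC) start at positions 37, 49.
EcoRI cuts after the first base of each site, so after positions 37, 49.
Combined cut positions: 23, 37, 49.
Circular molecule, 3 cuts → 3 fragments:
  24–37 → 14 bp
  38–49 → 12 bp
  50–99 then 1–23 → 50 + 23 = 73 bp
Sorted largest to smallest: 73, 14, 12 bp.

73, 14, 12 bp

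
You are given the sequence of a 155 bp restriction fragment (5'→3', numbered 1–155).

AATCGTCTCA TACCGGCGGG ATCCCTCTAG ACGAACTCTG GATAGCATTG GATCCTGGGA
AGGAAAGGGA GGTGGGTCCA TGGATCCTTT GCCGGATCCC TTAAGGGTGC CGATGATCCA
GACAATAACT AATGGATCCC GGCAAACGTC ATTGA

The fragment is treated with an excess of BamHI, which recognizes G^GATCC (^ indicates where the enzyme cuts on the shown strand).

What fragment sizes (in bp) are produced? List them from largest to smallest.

40, 32, 31, 21, 19, 12 bp

BamHI sites (GGATCC) start at positions 19, 50, 82, 94, 134.
BamHI cuts after the first base of each site, so after positions 19, 50, 82, 94, 134.
Linear molecule, 5 cuts → 6 fragments:
  1–19 → 19 bp
  20–50 → 31 bp
  51–82 → 32 bp
  83–94 → 12 bp
  95–134 → 40 bp
  135–155 → 21 bp
Sorted largest to smallest: 40, 32, 31, 21, 19, 12 bp.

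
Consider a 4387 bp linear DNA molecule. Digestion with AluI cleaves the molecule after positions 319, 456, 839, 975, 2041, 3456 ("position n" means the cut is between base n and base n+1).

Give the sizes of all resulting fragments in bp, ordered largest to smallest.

Linear molecule, 6 cuts → 7 fragments:
  319 − 0 = 319 bp
  456 − 319 = 137 bp
  839 − 456 = 383 bp
  975 − 839 = 136 bp
  2041 − 975 = 1066 bp
  3456 − 2041 = 1415 bp
  4387 − 3456 = 931 bp
Sorted largest to smallest: 1415, 1066, 931, 383, 319, 137, 136 bp.

1415, 1066, 931, 383, 319, 137, 136 bp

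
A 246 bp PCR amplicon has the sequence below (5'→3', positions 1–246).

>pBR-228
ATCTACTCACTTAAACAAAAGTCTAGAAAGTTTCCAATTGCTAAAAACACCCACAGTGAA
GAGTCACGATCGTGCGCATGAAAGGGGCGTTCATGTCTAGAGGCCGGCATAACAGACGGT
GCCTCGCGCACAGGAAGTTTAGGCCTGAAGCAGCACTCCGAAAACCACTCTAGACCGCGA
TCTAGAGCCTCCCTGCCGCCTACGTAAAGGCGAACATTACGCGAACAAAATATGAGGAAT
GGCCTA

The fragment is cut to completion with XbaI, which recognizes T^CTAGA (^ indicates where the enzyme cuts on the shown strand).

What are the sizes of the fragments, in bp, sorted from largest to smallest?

XbaI sites (TCTAGA) start at positions 22, 96, 169, 181.
XbaI cuts after the first base of each site, so after positions 22, 96, 169, 181.
Linear molecule, 4 cuts → 5 fragments:
  1–22 → 22 bp
  23–96 → 74 bp
  97–169 → 73 bp
  170–181 → 12 bp
  182–246 → 65 bp
Sorted largest to smallest: 74, 73, 65, 22, 12 bp.

74, 73, 65, 22, 12 bp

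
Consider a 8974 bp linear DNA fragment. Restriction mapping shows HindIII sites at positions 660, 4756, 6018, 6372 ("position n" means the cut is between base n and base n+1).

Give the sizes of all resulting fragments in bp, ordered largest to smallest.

4096, 2602, 1262, 660, 354 bp

Linear molecule, 4 cuts → 5 fragments:
  660 − 0 = 660 bp
  4756 − 660 = 4096 bp
  6018 − 4756 = 1262 bp
  6372 − 6018 = 354 bp
  8974 − 6372 = 2602 bp
Sorted largest to smallest: 4096, 2602, 1262, 660, 354 bp.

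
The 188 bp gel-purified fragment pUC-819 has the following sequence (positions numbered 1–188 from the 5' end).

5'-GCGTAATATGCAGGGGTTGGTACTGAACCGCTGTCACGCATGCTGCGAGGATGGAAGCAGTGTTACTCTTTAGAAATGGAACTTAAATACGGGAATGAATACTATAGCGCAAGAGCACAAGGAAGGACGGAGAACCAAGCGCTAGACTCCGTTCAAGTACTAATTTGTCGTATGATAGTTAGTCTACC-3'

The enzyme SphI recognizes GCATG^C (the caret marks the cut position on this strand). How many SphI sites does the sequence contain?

GCATGC occurs starting at position 38.
SphI cuts at 1 site.

1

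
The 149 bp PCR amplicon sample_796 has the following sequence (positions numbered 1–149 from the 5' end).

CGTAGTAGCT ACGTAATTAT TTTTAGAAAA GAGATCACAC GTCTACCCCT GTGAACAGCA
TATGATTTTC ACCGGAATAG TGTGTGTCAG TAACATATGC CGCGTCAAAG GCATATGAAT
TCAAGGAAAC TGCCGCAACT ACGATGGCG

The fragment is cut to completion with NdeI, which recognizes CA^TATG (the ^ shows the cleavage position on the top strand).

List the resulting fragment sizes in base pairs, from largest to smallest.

NdeI sites (CATATG) start at positions 59, 94, 112.
NdeI cuts after base 2 of each site, so after positions 60, 95, 113.
Linear molecule, 3 cuts → 4 fragments:
  1–60 → 60 bp
  61–95 → 35 bp
  96–113 → 18 bp
  114–149 → 36 bp
Sorted largest to smallest: 60, 36, 35, 18 bp.

60, 36, 35, 18 bp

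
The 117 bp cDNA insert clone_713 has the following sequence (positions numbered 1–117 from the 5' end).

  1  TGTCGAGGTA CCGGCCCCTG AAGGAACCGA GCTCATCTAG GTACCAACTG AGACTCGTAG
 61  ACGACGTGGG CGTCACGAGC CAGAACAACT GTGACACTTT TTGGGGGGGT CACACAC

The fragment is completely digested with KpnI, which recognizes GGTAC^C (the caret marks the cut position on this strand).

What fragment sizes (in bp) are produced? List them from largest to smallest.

73, 33, 11 bp

KpnI sites (GGTACC) start at positions 7, 40.
KpnI cuts after base 5 of each site (before the last base), so after positions 11, 44.
Linear molecule, 2 cuts → 3 fragments:
  1–11 → 11 bp
  12–44 → 33 bp
  45–117 → 73 bp
Sorted largest to smallest: 73, 33, 11 bp.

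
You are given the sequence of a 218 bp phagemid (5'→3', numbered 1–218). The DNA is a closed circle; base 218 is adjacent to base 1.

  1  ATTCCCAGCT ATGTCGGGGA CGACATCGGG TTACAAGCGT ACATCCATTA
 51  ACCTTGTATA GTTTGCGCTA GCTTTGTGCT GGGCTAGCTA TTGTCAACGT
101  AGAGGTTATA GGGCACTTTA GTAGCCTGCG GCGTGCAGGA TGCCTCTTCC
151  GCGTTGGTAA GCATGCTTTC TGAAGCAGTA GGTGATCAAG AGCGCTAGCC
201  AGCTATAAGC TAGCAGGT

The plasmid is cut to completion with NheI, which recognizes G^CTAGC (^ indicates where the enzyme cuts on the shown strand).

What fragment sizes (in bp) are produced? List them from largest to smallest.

111, 76, 16, 15 bp

NheI sites (GCTAGC) start at positions 67, 83, 194, 209.
NheI cuts after the first base of each site, so after positions 67, 83, 194, 209.
Circular molecule, 4 cuts → 4 fragments:
  68–83 → 16 bp
  84–194 → 111 bp
  195–209 → 15 bp
  210–218 then 1–67 → 9 + 67 = 76 bp
Sorted largest to smallest: 111, 76, 16, 15 bp.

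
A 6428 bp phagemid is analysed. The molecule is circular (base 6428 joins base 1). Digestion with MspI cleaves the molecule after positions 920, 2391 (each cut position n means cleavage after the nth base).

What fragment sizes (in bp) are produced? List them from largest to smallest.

4957, 1471 bp

Circular molecule, 2 cuts → 2 fragments:
  2391 − 920 = 1471 bp
  wrap: 6428 − 2391 + 920 = 4957 bp
Sorted largest to smallest: 4957, 1471 bp.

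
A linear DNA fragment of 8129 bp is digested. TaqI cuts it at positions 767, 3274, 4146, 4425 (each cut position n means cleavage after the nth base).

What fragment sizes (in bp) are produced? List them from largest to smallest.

Linear molecule, 4 cuts → 5 fragments:
  767 − 0 = 767 bp
  3274 − 767 = 2507 bp
  4146 − 3274 = 872 bp
  4425 − 4146 = 279 bp
  8129 − 4425 = 3704 bp
Sorted largest to smallest: 3704, 2507, 872, 767, 279 bp.

3704, 2507, 872, 767, 279 bp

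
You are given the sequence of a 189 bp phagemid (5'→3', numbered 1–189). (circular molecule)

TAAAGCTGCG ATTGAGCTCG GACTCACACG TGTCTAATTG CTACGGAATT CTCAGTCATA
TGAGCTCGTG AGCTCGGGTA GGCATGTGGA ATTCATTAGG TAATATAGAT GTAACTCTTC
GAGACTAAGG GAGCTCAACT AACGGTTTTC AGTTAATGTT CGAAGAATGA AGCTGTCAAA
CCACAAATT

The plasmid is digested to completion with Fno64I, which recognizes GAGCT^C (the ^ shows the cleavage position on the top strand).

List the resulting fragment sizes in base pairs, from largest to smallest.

72, 61, 48, 8 bp

Fno64I sites (GAGCTC) start at positions 14, 62, 70, 131.
Fno64I cuts after base 5 of each site (before the last base), so after positions 18, 66, 74, 135.
Circular molecule, 4 cuts → 4 fragments:
  19–66 → 48 bp
  67–74 → 8 bp
  75–135 → 61 bp
  136–189 then 1–18 → 54 + 18 = 72 bp
Sorted largest to smallest: 72, 61, 48, 8 bp.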